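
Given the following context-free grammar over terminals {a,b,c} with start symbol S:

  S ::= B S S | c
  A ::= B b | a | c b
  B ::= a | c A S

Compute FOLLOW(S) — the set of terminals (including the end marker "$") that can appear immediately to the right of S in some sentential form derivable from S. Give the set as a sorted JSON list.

FIRST sets, iterate to fixpoint:
round 1:
  A via A→a: +{a}
  A via A→c b: +{c}
  B via B→a: +{a}
  B via B→c A S: +{c}
  S via S→B S S: +{a,c}
  FIRST[S]={a,c}  FIRST[A]={a,c}  FIRST[B]={a,c}
round 2: — fixpoint
  FIRST[S]={a,c}  FIRST[A]={a,c}  FIRST[B]={a,c}

FOLLOW iteration:
FOLLOW(S) := {$}
pass 1:
  A→B b: FOLLOW(B) ⊇ FIRST(b) = {b}; new: +{b}
  B→c A S: FOLLOW(A) ⊇ FIRST(S) = {a,c}; new: +{a,c}
  B→c A S: FOLLOW(S) ⊇ FOLLOW(B) ⊇ {b}; new: +{b}
  S→B S S: FOLLOW(B) ⊇ FIRST(S) = {a,c}; new: +{a,c}
  S→B S S: FOLLOW(S) ⊇ FIRST(S) = {a,c}; new: +{a,c}
  FOLLOW(S)={$,a,b,c}  FOLLOW(A)={a,c}  FOLLOW(B)={a,b,c}
pass 2: (no change)
  FOLLOW(S)={$,a,b,c}  FOLLOW(A)={a,c}  FOLLOW(B)={a,b,c}

FOLLOW(S) = ["$", "a", "b", "c"]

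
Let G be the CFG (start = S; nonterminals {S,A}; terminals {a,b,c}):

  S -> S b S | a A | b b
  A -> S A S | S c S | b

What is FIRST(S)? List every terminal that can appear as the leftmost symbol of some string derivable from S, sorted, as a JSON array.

FIRST sets, iterate to fixpoint:
[1]
  A via A→b: +{b}
  S via S→a A: +{a}
  S via S→b b: +{b}
  S: {a,b}  A: {b}
[2]
  A via A→S A S: +{a}
  S: {a,b}  A: {a,b}
[3] — fixpoint
  S: {a,b}  A: {a,b}

FIRST(S) = ["a", "b"]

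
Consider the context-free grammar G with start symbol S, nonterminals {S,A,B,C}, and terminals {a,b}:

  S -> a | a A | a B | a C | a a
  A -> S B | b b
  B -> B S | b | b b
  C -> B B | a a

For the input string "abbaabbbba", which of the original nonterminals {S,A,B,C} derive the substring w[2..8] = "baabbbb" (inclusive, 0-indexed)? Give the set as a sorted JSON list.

Convert to CNF:
  S -> T1 A | T1 B | T1 C | T1 T1 | a
  A -> S B | T0 T0
  B -> B S | T0 T0 | b
  C -> B B | T1 T1
  T0 -> b
  T1 -> a

CYK fill (cells [i..j] with 2 ≤ i ≤ j ≤ 8 only):
  T[2,2] 'b' = {B,T0}  orig:{B}
  T[3,3] 'a' = {S,T1}  orig:{S}
  T[4,4] 'a' = {S,T1}  orig:{S}
  T[5,5] 'b' = {B,T0}  orig:{B}
  T[6,6] 'b' = {B,T0}  orig:{B}
  T[7,7] 'b' = {B,T0}  orig:{B}
  T[8,8] 'b' = {B,T0}  orig:{B}
  T[2,3] 'ba' = {B}
  T[3,4] 'aa' = {C,S}
  T[4,5] 'ab' = {A,S}
  T[5,6] 'bb' = {A,B,C}
  T[6,7] 'bb' = {A,B,C}
  T[7,8] 'bb' = {A,B,C}
  T[2,4] 'baa' = {B}
  T[3,5] 'aab' = {A,S}
  T[4,6] 'abb' = {A,S}
  T[5,7] 'bbb' = {C}
  T[6,8] 'bbb' = {C}
  T[2,5] 'baab' = {B,C}
  T[3,6] 'aabb' = {A,S}
  T[4,7] 'abbb' = {A,S}
  T[5,8] 'bbbb' = {C}
  T[2,6] 'baabb' = {B,C}
  T[3,7] 'aabbb' = {A,S}
  T[4,8] 'abbbb' = {A,S}
  T[2,7] 'baabbb' = {B,C}
  T[3,8] 'aabbbb' = {A,S}
  T[2,8] 'baabbbb' = {B,C}

Original NTs in T[2,8] deriving "baabbbb": ["B", "C"]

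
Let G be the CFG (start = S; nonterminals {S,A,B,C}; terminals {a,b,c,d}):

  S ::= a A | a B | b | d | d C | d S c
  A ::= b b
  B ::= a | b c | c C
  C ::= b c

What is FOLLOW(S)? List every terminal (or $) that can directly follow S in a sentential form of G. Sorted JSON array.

Compute FIRST by fixpoint:
pass 1:
  A via A→b b: +{b}
  B via B→a: +{a}
  B via B→b c: +{b}
  B via B→c C: +{c}
  C via C→b c: +{b}
  S via S→a A: +{a}
  S via S→b: +{b}
  S via S→d: +{d}
  FIRST[S]={a,b,d}  FIRST[A]={b}  FIRST[B]={a,b,c}  FIRST[C]={b}
pass 2: (no change)
  FIRST[S]={a,b,d}  FIRST[A]={b}  FIRST[B]={a,b,c}  FIRST[C]={b}

FOLLOW iteration:
seed FOLLOW(S) with $
[1]
  S→a A: FOLLOW(A) ⊇ FOLLOW(S) ⊇ {$}; new: +{$}
  S→a B: FOLLOW(B) ⊇ FOLLOW(S) ⊇ {$}; new: +{$}
  S→d C: FOLLOW(C) ⊇ FOLLOW(S) ⊇ {$}; new: +{$}
  S→d S c: FOLLOW(S) ⊇ FIRST(c) = {c}; new: +{c}
  S: {$,c}  A: {$}  B: {$}  C: {$}
[2]
  S→a A: FOLLOW(A) ⊇ FOLLOW(S) ⊇ {$,c}; new: +{c}
  S→a B: FOLLOW(B) ⊇ FOLLOW(S) ⊇ {$,c}; new: +{c}
  S→d C: FOLLOW(C) ⊇ FOLLOW(S) ⊇ {$,c}; new: +{c}
  S: {$,c}  A: {$,c}  B: {$,c}  C: {$,c}
[3] — fixpoint
  S: {$,c}  A: {$,c}  B: {$,c}  C: {$,c}

FOLLOW(S) = ["$", "c"]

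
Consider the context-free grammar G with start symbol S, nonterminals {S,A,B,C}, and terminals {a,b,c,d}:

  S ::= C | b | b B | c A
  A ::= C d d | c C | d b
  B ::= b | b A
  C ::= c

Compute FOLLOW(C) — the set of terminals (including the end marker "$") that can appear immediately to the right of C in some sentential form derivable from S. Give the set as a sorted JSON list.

FIRST iteration:
pass 1:
  A via A→c C: +{c}
  A via A→d b: +{d}
  B via B→b: +{b}
  C via C→c: +{c}
  S via S→C: +{c}
  S via S→b: +{b}
  FIRST(S)={b,c}  FIRST(A)={c,d}  FIRST(B)={b}  FIRST(C)={c}
pass 2: (no change)
  FIRST(S)={b,c}  FIRST(A)={c,d}  FIRST(B)={b}  FIRST(C)={c}

FOLLOW iteration:
initialize: $ ∈ FOLLOW(S)
pass 1:
  A→C d d: FOLLOW(C) ⊇ FIRST(d) = {d}; new: +{d}
  S→C: FOLLOW(C) ⊇ FOLLOW(S) ⊇ {$}; new: +{$}
  S→b B: FOLLOW(B) ⊇ FOLLOW(S) ⊇ {$}; new: +{$}
  S→c A: FOLLOW(A) ⊇ FOLLOW(S) ⊇ {$}; new: +{$}
  S: {$}  A: {$}  B: {$}  C: {$,d}
pass 2: (stable)
  S: {$}  A: {$}  B: {$}  C: {$,d}

FOLLOW(C) = ["$", "d"]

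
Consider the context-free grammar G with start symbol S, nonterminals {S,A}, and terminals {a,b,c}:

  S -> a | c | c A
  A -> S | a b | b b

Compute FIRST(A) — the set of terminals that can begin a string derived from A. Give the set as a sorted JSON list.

FIRST sets, iterate to fixpoint:
[1]
  A via A→a b: +{a}
  A via A→b b: +{b}
  S via S→a: +{a}
  S via S→c: +{c}
  FIRST(S)={a,c}  FIRST(A)={a,b}
[2]
  A via A→S: +{c}
  FIRST(S)={a,c}  FIRST(A)={a,b,c}
[3] (stable)
  FIRST(S)={a,c}  FIRST(A)={a,b,c}

FIRST(A) = ["a", "b", "c"]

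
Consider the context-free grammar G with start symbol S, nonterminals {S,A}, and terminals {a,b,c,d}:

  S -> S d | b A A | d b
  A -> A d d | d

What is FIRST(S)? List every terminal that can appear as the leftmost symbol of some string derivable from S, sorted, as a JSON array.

FIRST iteration:
pass 1:
  A via A→d: +{d}
  S via S→b A A: +{b}
  S via S→d b: +{d}
  S: {b,d}  A: {d}
pass 2: (no change)
  S: {b,d}  A: {d}

FIRST(S) = ["b", "d"]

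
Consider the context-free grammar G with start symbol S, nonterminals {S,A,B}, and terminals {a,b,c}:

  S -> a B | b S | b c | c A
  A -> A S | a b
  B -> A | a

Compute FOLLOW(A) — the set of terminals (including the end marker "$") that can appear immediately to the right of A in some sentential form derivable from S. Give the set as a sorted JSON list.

FIRST iteration:
[1]
  A via A→a b: +{a}
  B via B→A: +{a}
  S via S→a B: +{a}
  S via S→b S: +{b}
  S via S→c A: +{c}
  FIRST[S]={a,b,c}  FIRST[A]={a}  FIRST[B]={a}
[2] (no change)
  FIRST[S]={a,b,c}  FIRST[A]={a}  FIRST[B]={a}

FOLLOW sets:
seed FOLLOW(S) with $
round 1:
  A→A S: FOLLOW(A) ⊇ FIRST(S) = {a,b,c}; new: +{a,b,c}
  A→A S: FOLLOW(S) ⊇ FOLLOW(A) ⊇ {a,b,c}; new: +{a,b,c}
  S→a B: FOLLOW(B) ⊇ FOLLOW(S) ⊇ {$,a,b,c}; new: +{$,a,b,c}
  S→c A: FOLLOW(A) ⊇ FOLLOW(S) ⊇ {$,a,b,c}; new: +{$}
  FOLLOW[S]={$,a,b,c}  FOLLOW[A]={$,a,b,c}  FOLLOW[B]={$,a,b,c}
round 2: — fixpoint
  FOLLOW[S]={$,a,b,c}  FOLLOW[A]={$,a,b,c}  FOLLOW[B]={$,a,b,c}

FOLLOW(A) = ["$", "a", "b", "c"]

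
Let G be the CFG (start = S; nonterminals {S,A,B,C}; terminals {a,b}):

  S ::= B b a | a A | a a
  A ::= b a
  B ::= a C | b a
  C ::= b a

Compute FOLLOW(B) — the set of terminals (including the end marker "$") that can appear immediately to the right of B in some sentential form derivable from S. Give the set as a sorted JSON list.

Compute FIRST by fixpoint:
round 1:
  A via A→b a: +{b}
  B via B→a C: +{a}
  B via B→b a: +{b}
  C via C→b a: +{b}
  S via S→B b a: +{a,b}
  S: {a,b}  A: {b}  B: {a,b}  C: {b}
round 2: done
  S: {a,b}  A: {b}  B: {a,b}  C: {b}

Compute FOLLOW by fixpoint:
seed FOLLOW(S) with $
[1]
  S→B b a: FOLLOW(B) ⊇ FIRST(b) = {b}; new: +{b}
  S→a A: FOLLOW(A) ⊇ FOLLOW(S) ⊇ {$}; new: +{$}
  S: {$}  A: {$}  B: {b}  C: {}
[2]
  B→a C: FOLLOW(C) ⊇ FOLLOW(B) ⊇ {b}; new: +{b}
  S: {$}  A: {$}  B: {b}  C: {b}
[3] (stable)
  S: {$}  A: {$}  B: {b}  C: {b}

FOLLOW(B) = ["b"]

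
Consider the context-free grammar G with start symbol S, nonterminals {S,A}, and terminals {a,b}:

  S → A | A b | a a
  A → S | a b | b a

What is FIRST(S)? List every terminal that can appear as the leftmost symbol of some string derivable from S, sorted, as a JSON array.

FIRST iteration:
iter 1:
  A via A→a b: +{a}
  A via A→b a: +{b}
  S via S→A: +{a,b}
  FIRST[S]={a,b}  FIRST[A]={a,b}
iter 2: done
  FIRST[S]={a,b}  FIRST[A]={a,b}

FIRST(S) = ["a", "b"]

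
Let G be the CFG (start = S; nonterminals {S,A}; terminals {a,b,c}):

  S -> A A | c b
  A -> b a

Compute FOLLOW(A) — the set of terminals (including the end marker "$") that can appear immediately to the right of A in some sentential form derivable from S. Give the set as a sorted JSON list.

Compute FIRST by fixpoint:
round 1:
  A via A→b a: +{b}
  S via S→A A: +{b}
  S via S→c b: +{c}
  FIRST[S]={b,c}  FIRST[A]={b}
round 2: — fixpoint
  FIRST[S]={b,c}  FIRST[A]={b}

FOLLOW iteration:
FOLLOW(S) := {$}
iter 1:
  S→A A: FOLLOW(A) ⊇ FIRST(A) = {b}; new: +{b}
  S→A A: FOLLOW(A) ⊇ FOLLOW(S) ⊇ {$}; new: +{$}
  FOLLOW(S)={$}  FOLLOW(A)={$,b}
iter 2: (stable)
  FOLLOW(S)={$}  FOLLOW(A)={$,b}

FOLLOW(A) = ["$", "b"]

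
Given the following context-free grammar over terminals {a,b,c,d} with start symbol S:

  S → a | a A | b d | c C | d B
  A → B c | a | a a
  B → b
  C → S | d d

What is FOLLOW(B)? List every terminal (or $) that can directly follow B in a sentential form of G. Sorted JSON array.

Compute FIRST by fixpoint:
pass 1:
  A via A→a: +{a}
  B via B→b: +{b}
  C via C→d d: +{d}
  S via S→a: +{a}
  S via S→b d: +{b}
  S via S→c C: +{c}
  S via S→d B: +{d}
  FIRST(S)={a,b,c,d}  FIRST(A)={a}  FIRST(B)={b}  FIRST(C)={d}
pass 2:
  A via A→B c: +{b}
  C via C→S: +{a,b,c}
  FIRST(S)={a,b,c,d}  FIRST(A)={a,b}  FIRST(B)={b}  FIRST(C)={a,b,c,d}
pass 3: (no change)
  FIRST(S)={a,b,c,d}  FIRST(A)={a,b}  FIRST(B)={b}  FIRST(C)={a,b,c,d}

Compute FOLLOW by fixpoint:
initialize: $ ∈ FOLLOW(S)
round 1:
  A→B c: FOLLOW(B) ⊇ FIRST(c) = {c}; new: +{c}
  S→a A: FOLLOW(A) ⊇ FOLLOW(S) ⊇ {$}; new: +{$}
  S→c C: FOLLOW(C) ⊇ FOLLOW(S) ⊇ {$}; new: +{$}
  S→d B: FOLLOW(B) ⊇ FOLLOW(S) ⊇ {$}; new: +{$}
  FOLLOW[S]={$}  FOLLOW[A]={$}  FOLLOW[B]={$,c}  FOLLOW[C]={$}
round 2: (no change)
  FOLLOW[S]={$}  FOLLOW[A]={$}  FOLLOW[B]={$,c}  FOLLOW[C]={$}

FOLLOW(B) = ["$", "c"]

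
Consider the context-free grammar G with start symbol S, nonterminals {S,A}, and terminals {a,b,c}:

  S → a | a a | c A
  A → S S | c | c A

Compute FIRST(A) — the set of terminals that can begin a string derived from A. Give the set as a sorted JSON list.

FIRST iteration:
pass 1:
  A via A→c: +{c}
  S via S→a: +{a}
  S via S→c A: +{c}
  FIRST[S]={a,c}  FIRST[A]={c}
pass 2:
  A via A→S S: +{a}
  FIRST[S]={a,c}  FIRST[A]={a,c}
pass 3: (no change)
  FIRST[S]={a,c}  FIRST[A]={a,c}

FIRST(A) = ["a", "c"]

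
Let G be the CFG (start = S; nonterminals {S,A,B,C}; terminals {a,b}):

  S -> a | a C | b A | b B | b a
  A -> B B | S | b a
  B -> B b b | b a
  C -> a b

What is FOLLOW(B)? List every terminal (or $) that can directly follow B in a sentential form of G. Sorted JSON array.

Compute FIRST by fixpoint:
round 1:
  A via A→b a: +{b}
  B via B→b a: +{b}
  C via C→a b: +{a}
  S via S→a: +{a}
  S via S→b A: +{b}
  FIRST(S)={a,b}  FIRST(A)={b}  FIRST(B)={b}  FIRST(C)={a}
round 2:
  A via A→S: +{a}
  FIRST(S)={a,b}  FIRST(A)={a,b}  FIRST(B)={b}  FIRST(C)={a}
round 3: (stable)
  FIRST(S)={a,b}  FIRST(A)={a,b}  FIRST(B)={b}  FIRST(C)={a}

FOLLOW sets:
seed FOLLOW(S) with $
[1]
  A→B B: FOLLOW(B) ⊇ FIRST(B) = {b}; new: +{b}
  S→a C: FOLLOW(C) ⊇ FOLLOW(S) ⊇ {$}; new: +{$}
  S→b A: FOLLOW(A) ⊇ FOLLOW(S) ⊇ {$}; new: +{$}
  S→b B: FOLLOW(B) ⊇ FOLLOW(S) ⊇ {$}; new: +{$}
  S: {$}  A: {$}  B: {$,b}  C: {$}
[2] — fixpoint
  S: {$}  A: {$}  B: {$,b}  C: {$}

FOLLOW(B) = ["$", "b"]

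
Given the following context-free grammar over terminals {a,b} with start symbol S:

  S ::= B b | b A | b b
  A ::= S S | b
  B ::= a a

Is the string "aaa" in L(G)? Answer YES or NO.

CNF form of G:
  S -> B T1 | T1 A | T1 T1
  A -> S S | b
  B -> T0 T0
  T0 -> a
  T1 -> b

CYK fill:
  cell(0,0) a: {T0}  orig:{}
  cell(1,1) a: {T0}  orig:{}
  cell(2,2) a: {T0}  orig:{}
  cell(0,1) aa: {B}
  cell(1,2) aa: {B}
  cell(0,2) aaa: ∅

S ∉ T[0,2] ⇒ NO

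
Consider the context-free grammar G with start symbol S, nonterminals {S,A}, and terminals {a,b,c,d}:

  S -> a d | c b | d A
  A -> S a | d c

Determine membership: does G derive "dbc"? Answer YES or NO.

Convert to CNF:
  S -> T0 T1 | T1 A | T2 T3
  A -> S T0 | T1 T2
  T0 -> a
  T1 -> d
  T2 -> c
  T3 -> b

CYK table (by increasing span):
  T[0,0] 'd' = {T1}  orig:{}
  T[1,1] 'b' = {T3}  orig:{}
  T[2,2] 'c' = {T2}  orig:{}
  T[0,1] 'db' = ∅
  T[1,2] 'bc' = ∅
  T[0,2] 'dbc' = ∅

S ∉ T[0,2] ⇒ NO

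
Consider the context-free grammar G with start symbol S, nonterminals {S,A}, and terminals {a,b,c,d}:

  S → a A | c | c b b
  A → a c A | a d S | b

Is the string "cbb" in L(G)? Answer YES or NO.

CNF form of G:
  S -> T0 A | T1 X6 | c
  A -> T0 X4 | T0 X5 | b
  T0 -> a
  T1 -> c
  T2 -> d
  T3 -> b
  X4 -> T1 A
  X5 -> T2 S
  X6 -> T3 T3

Fill CYK table bottom-up:
  [0..0]={S,T1}  "c"  orig:{S}
  [1..1]={A,T3}  "b"  orig:{A}
  [2..2]={A,T3}  "b"  orig:{A}
  [0..1]={X4}  "cb"  orig:{}
  [1..2]={X6}  "bb"  orig:{}
  [0..2]={S}  "cbb"

S ∈ T[0,2] ⇒ YES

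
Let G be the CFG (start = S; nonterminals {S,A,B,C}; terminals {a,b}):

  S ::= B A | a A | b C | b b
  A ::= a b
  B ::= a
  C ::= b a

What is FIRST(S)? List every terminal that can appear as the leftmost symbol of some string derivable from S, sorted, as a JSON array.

FIRST sets, iterate to fixpoint:
iter 1:
  A via A→a b: +{a}
  B via B→a: +{a}
  C via C→b a: +{b}
  S via S→B A: +{a}
  S via S→b C: +{b}
  S: {a,b}  A: {a}  B: {a}  C: {b}
iter 2: (no change)
  S: {a,b}  A: {a}  B: {a}  C: {b}

FIRST(S) = ["a", "b"]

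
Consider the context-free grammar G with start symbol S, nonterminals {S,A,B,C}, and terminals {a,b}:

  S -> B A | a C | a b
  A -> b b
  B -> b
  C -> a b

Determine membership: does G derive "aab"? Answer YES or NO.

Convert to CNF:
  S -> B A | T1 C | T1 T0
  A -> T0 T0
  B -> b
  C -> T1 T0
  T0 -> b
  T1 -> a

CYK fill:
  cell(0,0) a: {T1}  orig:{}
  cell(1,1) a: {T1}  orig:{}
  cell(2,2) b: {B,T0}  orig:{B}
  cell(0,1) aa: ∅
  cell(1,2) ab: {C,S}
  cell(0,2) aab: {S}

S ∈ T[0,2] ⇒ YES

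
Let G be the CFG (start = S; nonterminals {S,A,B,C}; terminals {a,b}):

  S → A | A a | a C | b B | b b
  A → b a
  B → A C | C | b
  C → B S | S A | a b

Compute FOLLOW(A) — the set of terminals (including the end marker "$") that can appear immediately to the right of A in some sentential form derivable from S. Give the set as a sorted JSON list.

FIRST sets, iterate to fixpoint:
[1]
  A via A→b a: +{b}
  B via B→A C: +{b}
  C via C→B S: +{b}
  C via C→a b: +{a}
  S via S→A: +{b}
  S via S→a C: +{a}
  FIRST[S]={a,b}  FIRST[A]={b}  FIRST[B]={b}  FIRST[C]={a,b}
[2]
  B via B→C: +{a}
  FIRST[S]={a,b}  FIRST[A]={b}  FIRST[B]={a,b}  FIRST[C]={a,b}
[3] — fixpoint
  FIRST[S]={a,b}  FIRST[A]={b}  FIRST[B]={a,b}  FIRST[C]={a,b}

FOLLOW iteration:
initialize: $ ∈ FOLLOW(S)
iter 1:
  B→A C: FOLLOW(A) ⊇ FIRST(C) = {a,b}; new: +{a,b}
  C→B S: FOLLOW(B) ⊇ FIRST(S) = {a,b}; new: +{a,b}
  C→S A: FOLLOW(S) ⊇ FIRST(A) = {b}; new: +{b}
  S→A: FOLLOW(A) ⊇ FOLLOW(S) ⊇ {$,b}; new: +{$}
  S→a C: FOLLOW(C) ⊇ FOLLOW(S) ⊇ {$,b}; new: +{$,b}
  S→b B: FOLLOW(B) ⊇ FOLLOW(S) ⊇ {$,b}; new: +{$}
  FOLLOW[S]={$,b}  FOLLOW[A]={$,a,b}  FOLLOW[B]={$,a,b}  FOLLOW[C]={$,b}
iter 2:
  B→A C: FOLLOW(C) ⊇ FOLLOW(B) ⊇ {$,a,b}; new: +{a}
  C→B S: FOLLOW(S) ⊇ FOLLOW(C) ⊇ {$,a,b}; new: +{a}
  FOLLOW[S]={$,a,b}  FOLLOW[A]={$,a,b}  FOLLOW[B]={$,a,b}  FOLLOW[C]={$,a,b}
iter 3: done
  FOLLOW[S]={$,a,b}  FOLLOW[A]={$,a,b}  FOLLOW[B]={$,a,b}  FOLLOW[C]={$,a,b}

FOLLOW(A) = ["$", "a", "b"]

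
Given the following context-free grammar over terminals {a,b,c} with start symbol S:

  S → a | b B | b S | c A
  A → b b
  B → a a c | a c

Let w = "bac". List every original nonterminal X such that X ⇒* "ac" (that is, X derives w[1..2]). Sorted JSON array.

CNF form of G:
  S -> T0 B | T0 S | T2 A | a
  A -> T0 T0
  B -> T1 T2 | T1 X3
  T0 -> b
  T1 -> a
  T2 -> c
  X3 -> T1 T2

CYK fill — only the sub-triangle for w[1..2]:
  [1..1]={S,T1}  "a"  orig:{S}
  [2..2]={T2}  "c"  orig:{}
  [1..2]={B,X3}  "ac"  orig:{B}

Original NTs in T[1,2] deriving "ac": ["B"]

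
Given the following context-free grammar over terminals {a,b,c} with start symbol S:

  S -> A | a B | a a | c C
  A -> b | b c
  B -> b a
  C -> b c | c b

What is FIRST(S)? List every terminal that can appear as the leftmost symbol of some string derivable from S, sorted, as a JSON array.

FIRST iteration:
iter 1:
  A via A→b: +{b}
  B via B→b a: +{b}
  C via C→b c: +{b}
  C via C→c b: +{c}
  S via S→A: +{b}
  S via S→a B: +{a}
  S via S→c C: +{c}
  FIRST(S)={a,b,c}  FIRST(A)={b}  FIRST(B)={b}  FIRST(C)={b,c}
iter 2: (stable)
  FIRST(S)={a,b,c}  FIRST(A)={b}  FIRST(B)={b}  FIRST(C)={b,c}

FIRST(S) = ["a", "b", "c"]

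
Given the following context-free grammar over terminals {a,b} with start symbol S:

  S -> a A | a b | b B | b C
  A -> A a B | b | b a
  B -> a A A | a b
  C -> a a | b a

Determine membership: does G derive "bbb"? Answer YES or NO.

CNF form of G:
  S -> T0 A | T0 T1 | T1 B | T1 C
  A -> A X2 | T1 T0 | b
  B -> T0 T1 | T0 X3
  C -> T0 T0 | T1 T0
  T0 -> a
  T1 -> b
  X2 -> T0 B
  X3 -> A A

Fill CYK table bottom-up:
  [0..0]={A,T1}  "b"  orig:{A}
  [1..1]={A,T1}  "b"  orig:{A}
  [2..2]={A,T1}  "b"  orig:{A}
  [0..1]={X3}  "bb"  orig:{}
  [1..2]={X3}  "bb"  orig:{}
  [0..2]=∅  "bbb"

S ∉ T[0,2] ⇒ NO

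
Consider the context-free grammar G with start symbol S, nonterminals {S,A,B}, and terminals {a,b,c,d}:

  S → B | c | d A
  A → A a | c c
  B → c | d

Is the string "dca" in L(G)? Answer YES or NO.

Convert to CNF:
  S -> T2 A | c | d
  A -> A T0 | T1 T1
  B -> c | d
  T0 -> a
  T1 -> c
  T2 -> d

CYK table (by increasing span):
  [0..0]={B,S,T2}  "d"  orig:{B,S}
  [1..1]={B,S,T1}  "c"  orig:{B,S}
  [2..2]={T0}  "a"  orig:{}
  [0..1]=∅  "dc"
  [1..2]=∅  "ca"
  [0..2]=∅  "dca"

S ∉ T[0,2] ⇒ NO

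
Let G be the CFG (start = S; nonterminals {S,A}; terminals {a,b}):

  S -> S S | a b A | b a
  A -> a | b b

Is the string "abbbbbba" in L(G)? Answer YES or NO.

Convert to CNF:
  S -> S S | T0 T1 | T1 X2
  A -> T0 T0 | a
  T0 -> b
  T1 -> a
  X2 -> T0 A

CYK table (by increasing span):
  cell(0,0) a: {A,T1}  orig:{A}
  cell(1,1) b: {T0}  orig:{}
  cell(2,2) b: {T0}  orig:{}
  cell(3,3) b: {T0}  orig:{}
  cell(4,4) b: {T0}  orig:{}
  cell(5,5) b: {T0}  orig:{}
  cell(6,6) b: {T0}  orig:{}
  cell(7,7) a: {A,T1}  orig:{A}
  cell(0,1) ab: ∅
  cell(1,2) bb: {A}
  cell(2,3) bb: {A}
  cell(3,4) bb: {A}
  cell(4,5) bb: {A}
  cell(5,6) bb: {A}
  cell(6,7) ba: {S,X2}  orig:{S}
  cell(0,2) abb: ∅
  cell(1,3) bbb: {X2}  orig:{}
  cell(2,4) bbb: {X2}  orig:{}
  cell(3,5) bbb: {X2}  orig:{}
  cell(4,6) bbb: {X2}  orig:{}
  cell(5,7) bba: ∅
  cell(0,3) abbb: {S}
  cell(1,4) bbbb: ∅
  cell(2,5) bbbb: ∅
  cell(3,6) bbbb: ∅
  cell(4,7) bbba: ∅
  cell(0,4) abbbb: ∅
  cell(1,5) bbbbb: ∅
  cell(2,6) bbbbb: ∅
  cell(3,7) bbbba: ∅
  cell(0,5) abbbbb: ∅
  cell(1,6) bbbbbb: ∅
  cell(2,7) bbbbba: ∅
  cell(0,6) abbbbbb: ∅
  cell(1,7) bbbbbba: ∅
  cell(0,7) abbbbbba: ∅

S ∉ T[0,7] ⇒ NO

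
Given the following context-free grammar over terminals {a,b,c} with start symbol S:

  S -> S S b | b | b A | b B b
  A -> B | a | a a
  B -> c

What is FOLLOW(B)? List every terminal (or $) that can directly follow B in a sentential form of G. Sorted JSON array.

Compute FIRST by fixpoint:
pass 1:
  A via A→a: +{a}
  B via B→c: +{c}
  S via S→b: +{b}
  FIRST[S]={b}  FIRST[A]={a}  FIRST[B]={c}
pass 2:
  A via A→B: +{c}
  FIRST[S]={b}  FIRST[A]={a,c}  FIRST[B]={c}
pass 3: — fixpoint
  FIRST[S]={b}  FIRST[A]={a,c}  FIRST[B]={c}

FOLLOW sets:
initialize: $ ∈ FOLLOW(S)
iter 1:
  S→S S b: FOLLOW(S) ⊇ FIRST(S) = {b}; new: +{b}
  S→b A: FOLLOW(A) ⊇ FOLLOW(S) ⊇ {$,b}; new: +{$,b}
  S→b B b: FOLLOW(B) ⊇ FIRST(b) = {b}; new: +{b}
  S: {$,b}  A: {$,b}  B: {b}
iter 2:
  A→B: FOLLOW(B) ⊇ FOLLOW(A) ⊇ {$,b}; new: +{$}
  S: {$,b}  A: {$,b}  B: {$,b}
iter 3: done
  S: {$,b}  A: {$,b}  B: {$,b}

FOLLOW(B) = ["$", "b"]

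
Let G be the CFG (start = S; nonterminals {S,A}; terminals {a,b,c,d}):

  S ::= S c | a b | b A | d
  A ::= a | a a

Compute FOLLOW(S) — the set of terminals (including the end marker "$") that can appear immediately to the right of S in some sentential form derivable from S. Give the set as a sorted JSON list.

Compute FIRST by fixpoint:
round 1:
  A via A→a: +{a}
  S via S→a b: +{a}
  S via S→b A: +{b}
  S via S→d: +{d}
  FIRST(S)={a,b,d}  FIRST(A)={a}
round 2: (stable)
  FIRST(S)={a,b,d}  FIRST(A)={a}

FOLLOW iteration:
FOLLOW(S) := {$}
pass 1:
  S→S c: FOLLOW(S) ⊇ FIRST(c) = {c}; new: +{c}
  S→b A: FOLLOW(A) ⊇ FOLLOW(S) ⊇ {$,c}; new: +{$,c}
  S: {$,c}  A: {$,c}
pass 2: done
  S: {$,c}  A: {$,c}

FOLLOW(S) = ["$", "c"]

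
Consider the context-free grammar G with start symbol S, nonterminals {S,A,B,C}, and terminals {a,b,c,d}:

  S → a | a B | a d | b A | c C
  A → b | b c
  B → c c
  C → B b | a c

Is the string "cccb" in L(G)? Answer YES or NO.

CNF form of G:
  S -> T0 A | T1 C | T2 B | T2 T3 | a
  A -> T0 T1 | b
  B -> T1 T1
  C -> B T0 | T2 T1
  T0 -> b
  T1 -> c
  T2 -> a
  T3 -> d

Fill CYK table bottom-up:
  [0..0]={T1}  "c"  orig:{}
  [1..1]={T1}  "c"  orig:{}
  [2..2]={T1}  "c"  orig:{}
  [3..3]={A,T0}  "b"  orig:{A}
  [0..1]={B}  "cc"
  [1..2]={B}  "cc"
  [2..3]=∅  "cb"
  [0..2]=∅  "ccc"
  [1..3]={C}  "ccb"
  [0..3]={S}  "cccb"

S ∈ T[0,3] ⇒ YES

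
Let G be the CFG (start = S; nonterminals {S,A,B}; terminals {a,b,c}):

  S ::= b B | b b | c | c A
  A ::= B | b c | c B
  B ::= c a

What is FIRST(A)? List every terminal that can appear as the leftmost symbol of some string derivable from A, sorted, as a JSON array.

FIRST sets, iterate to fixpoint:
[1]
  A via A→b c: +{b}
  A via A→c B: +{c}
  B via B→c a: +{c}
  S via S→b B: +{b}
  S via S→c: +{c}
  FIRST(S)={b,c}  FIRST(A)={b,c}  FIRST(B)={c}
[2] (no change)
  FIRST(S)={b,c}  FIRST(A)={b,c}  FIRST(B)={c}

FIRST(A) = ["b", "c"]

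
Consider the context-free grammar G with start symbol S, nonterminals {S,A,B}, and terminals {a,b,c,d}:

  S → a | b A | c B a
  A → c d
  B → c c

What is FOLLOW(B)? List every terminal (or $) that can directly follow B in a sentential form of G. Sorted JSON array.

FIRST iteration:
[1]
  A via A→c d: +{c}
  B via B→c c: +{c}
  S via S→a: +{a}
  S via S→b A: +{b}
  S via S→c B a: +{c}
  FIRST(S)={a,b,c}  FIRST(A)={c}  FIRST(B)={c}
[2] — fixpoint
  FIRST(S)={a,b,c}  FIRST(A)={c}  FIRST(B)={c}

FOLLOW iteration:
initialize: $ ∈ FOLLOW(S)
round 1:
  S→b A: FOLLOW(A) ⊇ FOLLOW(S) ⊇ {$}; new: +{$}
  S→c B a: FOLLOW(B) ⊇ FIRST(a) = {a}; new: +{a}
  FOLLOW(S)={$}  FOLLOW(A)={$}  FOLLOW(B)={a}
round 2: (no change)
  FOLLOW(S)={$}  FOLLOW(A)={$}  FOLLOW(B)={a}

FOLLOW(B) = ["a"]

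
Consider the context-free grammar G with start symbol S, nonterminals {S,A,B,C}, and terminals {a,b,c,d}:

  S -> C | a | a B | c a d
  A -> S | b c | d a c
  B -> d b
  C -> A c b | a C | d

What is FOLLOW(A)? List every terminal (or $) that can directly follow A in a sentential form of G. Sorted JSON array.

Compute FIRST by fixpoint:
round 1:
  A via A→b c: +{b}
  A via A→d a c: +{d}
  B via B→d b: +{d}
  C via C→A c b: +{b,d}
  C via C→a C: +{a}
  S via S→C: +{a,b,d}
  S via S→c a d: +{c}
  S: {a,b,c,d}  A: {b,d}  B: {d}  C: {a,b,d}
round 2:
  A via A→S: +{a,c}
  C via C→A c b: +{c}
  S: {a,b,c,d}  A: {a,b,c,d}  B: {d}  C: {a,b,c,d}
round 3: (no change)
  S: {a,b,c,d}  A: {a,b,c,d}  B: {d}  C: {a,b,c,d}

FOLLOW iteration:
FOLLOW(S) := {$}
pass 1:
  C→A c b: FOLLOW(A) ⊇ FIRST(c) = {c}; new: +{c}
  S→C: FOLLOW(C) ⊇ FOLLOW(S) ⊇ {$}; new: +{$}
  S→a B: FOLLOW(B) ⊇ FOLLOW(S) ⊇ {$}; new: +{$}
  S: {$}  A: {c}  B: {$}  C: {$}
pass 2:
  A→S: FOLLOW(S) ⊇ FOLLOW(A) ⊇ {c}; new: +{c}
  S→C: FOLLOW(C) ⊇ FOLLOW(S) ⊇ {$,c}; new: +{c}
  S→a B: FOLLOW(B) ⊇ FOLLOW(S) ⊇ {$,c}; new: +{c}
  S: {$,c}  A: {c}  B: {$,c}  C: {$,c}
pass 3: (stable)
  S: {$,c}  A: {c}  B: {$,c}  C: {$,c}

FOLLOW(A) = ["c"]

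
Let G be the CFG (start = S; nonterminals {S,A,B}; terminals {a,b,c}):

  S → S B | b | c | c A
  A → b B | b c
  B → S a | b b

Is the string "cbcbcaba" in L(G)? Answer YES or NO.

CNF form of G:
  S -> S B | T1 A | b | c
  A -> T0 B | T0 T1
  B -> S T2 | T0 T0
  T0 -> b
  T1 -> c
  T2 -> a

Fill CYK table bottom-up:
  T[0,0] 'c' = {S,T1}  orig:{S}
  T[1,1] 'b' = {S,T0}  orig:{S}
  T[2,2] 'c' = {S,T1}  orig:{S}
  T[3,3] 'b' = {S,T0}  orig:{S}
  T[4,4] 'c' = {S,T1}  orig:{S}
  T[5,5] 'a' = {T2}  orig:{}
  T[6,6] 'b' = {S,T0}  orig:{S}
  T[7,7] 'a' = {T2}  orig:{}
  T[0,1] 'cb' = ∅
  T[1,2] 'bc' = {A}
  T[2,3] 'cb' = ∅
  T[3,4] 'bc' = {A}
  T[4,5] 'ca' = {B}
  T[5,6] 'ab' = ∅
  T[6,7] 'ba' = {B}
  T[0,2] 'cbc' = {S}
  T[1,3] 'bcb' = ∅
  T[2,4] 'cbc' = {S}
  T[3,5] 'bca' = {A,S}
  T[4,6] 'cab' = ∅
  T[5,7] 'aba' = ∅
  T[0,3] 'cbcb' = ∅
  T[1,4] 'bcbc' = ∅
  T[2,5] 'cbca' = {B,S}
  T[3,6] 'bcab' = ∅
  T[4,7] 'caba' = ∅
  T[0,4] 'cbcbc' = ∅
  T[1,5] 'bcbca' = {A,S}
  T[2,6] 'cbcab' = ∅
  T[3,7] 'bcaba' = {S}
  T[0,5] 'cbcbca' = {S}
  T[1,6] 'bcbcab' = ∅
  T[2,7] 'cbcaba' = {S}
  T[0,6] 'cbcbcab' = ∅
  T[1,7] 'bcbcaba' = {S}
  T[0,7] 'cbcbcaba' = {S}

S ∈ T[0,7] ⇒ YES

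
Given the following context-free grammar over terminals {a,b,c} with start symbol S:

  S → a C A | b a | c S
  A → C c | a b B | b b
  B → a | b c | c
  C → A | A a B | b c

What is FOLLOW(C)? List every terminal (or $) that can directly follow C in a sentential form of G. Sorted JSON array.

FIRST sets, iterate to fixpoint:
[1]
  A via A→a b B: +{a}
  A via A→b b: +{b}
  B via B→a: +{a}
  B via B→b c: +{b}
  B via B→c: +{c}
  C via C→A: +{a,b}
  S via S→a C A: +{a}
  S via S→b a: +{b}
  S via S→c S: +{c}
  S: {a,b,c}  A: {a,b}  B: {a,b,c}  C: {a,b}
[2] — fixpoint
  S: {a,b,c}  A: {a,b}  B: {a,b,c}  C: {a,b}

FOLLOW iteration:
initialize: $ ∈ FOLLOW(S)
[1]
  A→C c: FOLLOW(C) ⊇ FIRST(c) = {c}; new: +{c}
  C→A: FOLLOW(A) ⊇ FOLLOW(C) ⊇ {c}; new: +{c}
  C→A a B: FOLLOW(A) ⊇ FIRST(a) = {a}; new: +{a}
  C→A a B: FOLLOW(B) ⊇ FOLLOW(C) ⊇ {c}; new: +{c}
  S→a C A: FOLLOW(C) ⊇ FIRST(A) = {a,b}; new: +{a,b}
  S→a C A: FOLLOW(A) ⊇ FOLLOW(S) ⊇ {$}; new: +{$}
  FOLLOW[S]={$}  FOLLOW[A]={$,a,c}  FOLLOW[B]={c}  FOLLOW[C]={a,b,c}
[2]
  A→a b B: FOLLOW(B) ⊇ FOLLOW(A) ⊇ {$,a,c}; new: +{$,a}
  C→A: FOLLOW(A) ⊇ FOLLOW(C) ⊇ {a,b,c}; new: +{b}
  C→A a B: FOLLOW(B) ⊇ FOLLOW(C) ⊇ {a,b,c}; new: +{b}
  FOLLOW[S]={$}  FOLLOW[A]={$,a,b,c}  FOLLOW[B]={$,a,b,c}  FOLLOW[C]={a,b,c}
[3] done
  FOLLOW[S]={$}  FOLLOW[A]={$,a,b,c}  FOLLOW[B]={$,a,b,c}  FOLLOW[C]={a,b,c}

FOLLOW(C) = ["a", "b", "c"]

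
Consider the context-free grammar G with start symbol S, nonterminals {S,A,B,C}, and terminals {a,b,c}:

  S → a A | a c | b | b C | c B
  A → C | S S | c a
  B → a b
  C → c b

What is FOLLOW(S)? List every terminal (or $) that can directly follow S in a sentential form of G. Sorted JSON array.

FIRST sets, iterate to fixpoint:
[1]
  A via A→c a: +{c}
  B via B→a b: +{a}
  C via C→c b: +{c}
  S via S→a A: +{a}
  S via S→b: +{b}
  S via S→c B: +{c}
  FIRST[S]={a,b,c}  FIRST[A]={c}  FIRST[B]={a}  FIRST[C]={c}
[2]
  A via A→S S: +{a,b}
  FIRST[S]={a,b,c}  FIRST[A]={a,b,c}  FIRST[B]={a}  FIRST[C]={c}
[3] — fixpoint
  FIRST[S]={a,b,c}  FIRST[A]={a,b,c}  FIRST[B]={a}  FIRST[C]={c}

FOLLOW iteration:
FOLLOW(S) := {$}
[1]
  A→S S: FOLLOW(S) ⊇ FIRST(S) = {a,b,c}; new: +{a,b,c}
  S→a A: FOLLOW(A) ⊇ FOLLOW(S) ⊇ {$,a,b,c}; new: +{$,a,b,c}
  S→b C: FOLLOW(C) ⊇ FOLLOW(S) ⊇ {$,a,b,c}; new: +{$,a,b,c}
  S→c B: FOLLOW(B) ⊇ FOLLOW(S) ⊇ {$,a,b,c}; new: +{$,a,b,c}
  FOLLOW(S)={$,a,b,c}  FOLLOW(A)={$,a,b,c}  FOLLOW(B)={$,a,b,c}  FOLLOW(C)={$,a,b,c}
[2] — fixpoint
  FOLLOW(S)={$,a,b,c}  FOLLOW(A)={$,a,b,c}  FOLLOW(B)={$,a,b,c}  FOLLOW(C)={$,a,b,c}

FOLLOW(S) = ["$", "a", "b", "c"]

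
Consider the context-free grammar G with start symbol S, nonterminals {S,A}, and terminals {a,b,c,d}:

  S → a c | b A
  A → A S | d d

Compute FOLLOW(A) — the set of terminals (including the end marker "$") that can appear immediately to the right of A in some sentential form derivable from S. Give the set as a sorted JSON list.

FIRST sets, iterate to fixpoint:
round 1:
  A via A→d d: +{d}
  S via S→a c: +{a}
  S via S→b A: +{b}
  FIRST(S)={a,b}  FIRST(A)={d}
round 2: (no change)
  FIRST(S)={a,b}  FIRST(A)={d}

FOLLOW iteration:
seed FOLLOW(S) with $
[1]
  A→A S: FOLLOW(A) ⊇ FIRST(S) = {a,b}; new: +{a,b}
  A→A S: FOLLOW(S) ⊇ FOLLOW(A) ⊇ {a,b}; new: +{a,b}
  S→b A: FOLLOW(A) ⊇ FOLLOW(S) ⊇ {$,a,b}; new: +{$}
  S: {$,a,b}  A: {$,a,b}
[2] — fixpoint
  S: {$,a,b}  A: {$,a,b}

FOLLOW(A) = ["$", "a", "b"]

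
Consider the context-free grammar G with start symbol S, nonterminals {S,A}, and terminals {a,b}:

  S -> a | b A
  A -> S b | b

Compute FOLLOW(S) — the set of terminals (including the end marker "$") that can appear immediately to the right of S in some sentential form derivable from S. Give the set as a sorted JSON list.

FIRST sets, iterate to fixpoint:
round 1:
  A via A→b: +{b}
  S via S→a: +{a}
  S via S→b A: +{b}
  FIRST(S)={a,b}  FIRST(A)={b}
round 2:
  A via A→S b: +{a}
  FIRST(S)={a,b}  FIRST(A)={a,b}
round 3: (no change)
  FIRST(S)={a,b}  FIRST(A)={a,b}

FOLLOW iteration:
initialize: $ ∈ FOLLOW(S)
round 1:
  A→S b: FOLLOW(S) ⊇ FIRST(b) = {b}; new: +{b}
  S→b A: FOLLOW(A) ⊇ FOLLOW(S) ⊇ {$,b}; new: +{$,b}
  S: {$,b}  A: {$,b}
round 2: — fixpoint
  S: {$,b}  A: {$,b}

FOLLOW(S) = ["$", "b"]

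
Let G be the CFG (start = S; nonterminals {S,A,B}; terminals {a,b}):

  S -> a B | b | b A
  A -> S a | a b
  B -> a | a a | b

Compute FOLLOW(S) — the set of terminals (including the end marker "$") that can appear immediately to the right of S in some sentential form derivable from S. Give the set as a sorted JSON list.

FIRST sets, iterate to fixpoint:
[1]
  A via A→a b: +{a}
  B via B→a: +{a}
  B via B→b: +{b}
  S via S→a B: +{a}
  S via S→b: +{b}
  FIRST(S)={a,b}  FIRST(A)={a}  FIRST(B)={a,b}
[2]
  A via A→S a: +{b}
  FIRST(S)={a,b}  FIRST(A)={a,b}  FIRST(B)={a,b}
[3] (stable)
  FIRST(S)={a,b}  FIRST(A)={a,b}  FIRST(B)={a,b}

FOLLOW sets:
initialize: $ ∈ FOLLOW(S)
[1]
  A→S a: FOLLOW(S) ⊇ FIRST(a) = {a}; new: +{a}
  S→a B: FOLLOW(B) ⊇ FOLLOW(S) ⊇ {$,a}; new: +{$,a}
  S→b A: FOLLOW(A) ⊇ FOLLOW(S) ⊇ {$,a}; new: +{$,a}
  S: {$,a}  A: {$,a}  B: {$,a}
[2] (stable)
  S: {$,a}  A: {$,a}  B: {$,a}

FOLLOW(S) = ["$", "a"]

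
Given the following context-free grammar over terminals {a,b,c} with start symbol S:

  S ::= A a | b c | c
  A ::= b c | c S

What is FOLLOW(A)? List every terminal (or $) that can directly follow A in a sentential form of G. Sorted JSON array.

FIRST iteration:
pass 1:
  A via A→b c: +{b}
  A via A→c S: +{c}
  S via S→A a: +{b,c}
  FIRST[S]={b,c}  FIRST[A]={b,c}
pass 2: (stable)
  FIRST[S]={b,c}  FIRST[A]={b,c}

Compute FOLLOW by fixpoint:
seed FOLLOW(S) with $
round 1:
  S→A a: FOLLOW(A) ⊇ FIRST(a) = {a}; new: +{a}
  FOLLOW(S)={$}  FOLLOW(A)={a}
round 2:
  A→c S: FOLLOW(S) ⊇ FOLLOW(A) ⊇ {a}; new: +{a}
  FOLLOW(S)={$,a}  FOLLOW(A)={a}
round 3: (stable)
  FOLLOW(S)={$,a}  FOLLOW(A)={a}

FOLLOW(A) = ["a"]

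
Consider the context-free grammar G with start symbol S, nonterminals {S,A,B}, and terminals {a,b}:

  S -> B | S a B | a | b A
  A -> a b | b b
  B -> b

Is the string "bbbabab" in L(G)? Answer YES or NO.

Convert to CNF:
  S -> S X2 | T1 A | a | b
  A -> T0 T1 | T1 T1
  B -> b
  T0 -> a
  T1 -> b
  X2 -> T0 B

Fill CYK table bottom-up:
  T[0,0] 'b' = {B,S,T1}  orig:{B,S}
  T[1,1] 'b' = {B,S,T1}  orig:{B,S}
  T[2,2] 'b' = {B,S,T1}  orig:{B,S}
  T[3,3] 'a' = {S,T0}  orig:{S}
  T[4,4] 'b' = {B,S,T1}  orig:{B,S}
  T[5,5] 'a' = {S,T0}  orig:{S}
  T[6,6] 'b' = {B,S,T1}  orig:{B,S}
  T[0,1] 'bb' = {A}
  T[1,2] 'bb' = {A}
  T[2,3] 'ba' = ∅
  T[3,4] 'ab' = {A,X2}  orig:{A}
  T[4,5] 'ba' = ∅
  T[5,6] 'ab' = {A,X2}  orig:{A}
  T[0,2] 'bbb' = {S}
  T[1,3] 'bba' = ∅
  T[2,4] 'bab' = {S}
  T[3,5] 'aba' = ∅
  T[4,6] 'bab' = {S}
  T[0,3] 'bbba' = ∅
  T[1,4] 'bbab' = ∅
  T[2,5] 'baba' = ∅
  T[3,6] 'abab' = ∅
  T[0,4] 'bbbab' = {S}
  T[1,5] 'bbaba' = ∅
  T[2,6] 'babab' = {S}
  T[0,5] 'bbbaba' = ∅
  T[1,6] 'bbabab' = ∅
  T[0,6] 'bbbabab' = {S}

S ∈ T[0,6] ⇒ YES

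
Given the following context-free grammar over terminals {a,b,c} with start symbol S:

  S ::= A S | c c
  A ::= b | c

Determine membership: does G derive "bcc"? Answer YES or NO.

Convert to CNF:
  S -> A S | T0 T0
  A -> b | c
  T0 -> c

CYK fill:
  T[0,0] 'b' = {A}
  T[1,1] 'c' = {A,T0}  orig:{A}
  T[2,2] 'c' = {A,T0}  orig:{A}
  T[0,1] 'bc' = ∅
  T[1,2] 'cc' = {S}
  T[0,2] 'bcc' = {S}

S ∈ T[0,2] ⇒ YES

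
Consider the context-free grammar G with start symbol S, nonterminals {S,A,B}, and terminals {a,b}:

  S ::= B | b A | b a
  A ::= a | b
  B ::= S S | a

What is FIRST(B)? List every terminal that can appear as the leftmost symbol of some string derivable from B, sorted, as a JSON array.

Compute FIRST by fixpoint:
round 1:
  A via A→a: +{a}
  A via A→b: +{b}
  B via B→a: +{a}
  S via S→B: +{a}
  S via S→b A: +{b}
  FIRST[S]={a,b}  FIRST[A]={a,b}  FIRST[B]={a}
round 2:
  B via B→S S: +{b}
  FIRST[S]={a,b}  FIRST[A]={a,b}  FIRST[B]={a,b}
round 3: done
  FIRST[S]={a,b}  FIRST[A]={a,b}  FIRST[B]={a,b}

FIRST(B) = ["a", "b"]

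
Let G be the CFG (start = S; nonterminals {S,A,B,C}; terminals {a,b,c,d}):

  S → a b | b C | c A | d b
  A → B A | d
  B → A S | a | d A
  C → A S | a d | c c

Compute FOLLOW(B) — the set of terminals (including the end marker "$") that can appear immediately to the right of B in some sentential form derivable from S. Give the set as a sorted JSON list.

FIRST sets, iterate to fixpoint:
iter 1:
  A via A→d: +{d}
  B via B→A S: +{d}
  B via B→a: +{a}
  C via C→A S: +{d}
  C via C→a d: +{a}
  C via C→c c: +{c}
  S via S→a b: +{a}
  S via S→b C: +{b}
  S via S→c A: +{c}
  S via S→d b: +{d}
  FIRST[S]={a,b,c,d}  FIRST[A]={d}  FIRST[B]={a,d}  FIRST[C]={a,c,d}
iter 2:
  A via A→B A: +{a}
  FIRST[S]={a,b,c,d}  FIRST[A]={a,d}  FIRST[B]={a,d}  FIRST[C]={a,c,d}
iter 3: — fixpoint
  FIRST[S]={a,b,c,d}  FIRST[A]={a,d}  FIRST[B]={a,d}  FIRST[C]={a,c,d}

FOLLOW sets:
seed FOLLOW(S) with $
[1]
  A→B A: FOLLOW(B) ⊇ FIRST(A) = {a,d}; new: +{a,d}
  B→A S: FOLLOW(A) ⊇ FIRST(S) = {a,b,c,d}; new: +{a,b,c,d}
  B→A S: FOLLOW(S) ⊇ FOLLOW(B) ⊇ {a,d}; new: +{a,d}
  S→b C: FOLLOW(C) ⊇ FOLLOW(S) ⊇ {$,a,d}; new: +{$,a,d}
  S→c A: FOLLOW(A) ⊇ FOLLOW(S) ⊇ {$,a,d}; new: +{$}
  FOLLOW[S]={$,a,d}  FOLLOW[A]={$,a,b,c,d}  FOLLOW[B]={a,d}  FOLLOW[C]={$,a,d}
[2] (stable)
  FOLLOW[S]={$,a,d}  FOLLOW[A]={$,a,b,c,d}  FOLLOW[B]={a,d}  FOLLOW[C]={$,a,d}

FOLLOW(B) = ["a", "d"]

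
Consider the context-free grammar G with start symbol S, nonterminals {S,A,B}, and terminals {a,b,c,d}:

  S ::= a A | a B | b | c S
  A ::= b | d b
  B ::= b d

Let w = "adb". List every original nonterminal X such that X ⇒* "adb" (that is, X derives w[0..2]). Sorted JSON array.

CNF form of G:
  S -> T2 A | T2 B | T3 S | b
  A -> T0 T1 | b
  B -> T1 T0
  T0 -> d
  T1 -> b
  T2 -> a
  T3 -> c

Fill CYK table bottom-up, restricted to cells inside w[0..2]:
  cell(0,0) a: {T2}  orig:{}
  cell(1,1) d: {T0}  orig:{}
  cell(2,2) b: {A,S,T1}  orig:{A,S}
  cell(0,1) ad: ∅
  cell(1,2) db: {A}
  cell(0,2) adb: {S}

Original NTs in T[0,2] deriving "adb": ["S"]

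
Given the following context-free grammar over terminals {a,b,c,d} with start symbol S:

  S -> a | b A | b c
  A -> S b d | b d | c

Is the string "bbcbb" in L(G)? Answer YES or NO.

CNF form of G:
  S -> T0 A | T0 T2 | a
  A -> S X3 | T0 T1 | c
  T0 -> b
  T1 -> d
  T2 -> c
  X3 -> T0 T1

Fill CYK table bottom-up:
  T[0,0] 'b' = {T0}  orig:{}
  T[1,1] 'b' = {T0}  orig:{}
  T[2,2] 'c' = {A,T2}  orig:{A}
  T[3,3] 'b' = {T0}  orig:{}
  T[4,4] 'b' = {T0}  orig:{}
  T[0,1] 'bb' = ∅
  T[1,2] 'bc' = {S}
  T[2,3] 'cb' = ∅
  T[3,4] 'bb' = ∅
  T[0,2] 'bbc' = ∅
  T[1,3] 'bcb' = ∅
  T[2,4] 'cbb' = ∅
  T[0,3] 'bbcb' = ∅
  T[1,4] 'bcbb' = ∅
  T[0,4] 'bbcbb' = ∅

S ∉ T[0,4] ⇒ NO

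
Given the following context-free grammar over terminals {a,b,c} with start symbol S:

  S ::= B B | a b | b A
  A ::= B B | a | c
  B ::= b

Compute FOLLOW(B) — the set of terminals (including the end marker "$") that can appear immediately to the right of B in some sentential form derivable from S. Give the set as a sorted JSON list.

FIRST iteration:
iter 1:
  A via A→a: +{a}
  A via A→c: +{c}
  B via B→b: +{b}
  S via S→B B: +{b}
  S via S→a b: +{a}
  S: {a,b}  A: {a,c}  B: {b}
iter 2:
  A via A→B B: +{b}
  S: {a,b}  A: {a,b,c}  B: {b}
iter 3: (stable)
  S: {a,b}  A: {a,b,c}  B: {b}

Compute FOLLOW by fixpoint:
seed FOLLOW(S) with $
round 1:
  A→B B: FOLLOW(B) ⊇ FIRST(B) = {b}; new: +{b}
  S→B B: FOLLOW(B) ⊇ FOLLOW(S) ⊇ {$}; new: +{$}
  S→b A: FOLLOW(A) ⊇ FOLLOW(S) ⊇ {$}; new: +{$}
  S: {$}  A: {$}  B: {$,b}
round 2: done
  S: {$}  A: {$}  B: {$,b}

FOLLOW(B) = ["$", "b"]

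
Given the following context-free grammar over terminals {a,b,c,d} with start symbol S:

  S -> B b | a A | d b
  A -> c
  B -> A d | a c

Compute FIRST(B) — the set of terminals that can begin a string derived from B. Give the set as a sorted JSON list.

FIRST sets, iterate to fixpoint:
pass 1:
  A via A→c: +{c}
  B via B→A d: +{c}
  B via B→a c: +{a}
  S via S→B b: +{a,c}
  S via S→d b: +{d}
  FIRST(S)={a,c,d}  FIRST(A)={c}  FIRST(B)={a,c}
pass 2: (stable)
  FIRST(S)={a,c,d}  FIRST(A)={c}  FIRST(B)={a,c}

FIRST(B) = ["a", "c"]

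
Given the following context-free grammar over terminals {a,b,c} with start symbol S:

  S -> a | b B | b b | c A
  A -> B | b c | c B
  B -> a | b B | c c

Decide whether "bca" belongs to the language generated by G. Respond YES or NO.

Convert to CNF:
  S -> T0 B | T0 T0 | T1 A | a
  A -> T0 B | T0 T1 | T1 B | T1 T1 | a
  B -> T0 B | T1 T1 | a
  T0 -> b
  T1 -> c

Fill CYK table bottom-up:
  [0..0]={T0}  "b"  orig:{}
  [1..1]={T1}  "c"  orig:{}
  [2..2]={A,B,S}  "a"
  [0..1]={A}  "bc"
  [1..2]={A,S}  "ca"
  [0..2]=∅  "bca"

S ∉ T[0,2] ⇒ NO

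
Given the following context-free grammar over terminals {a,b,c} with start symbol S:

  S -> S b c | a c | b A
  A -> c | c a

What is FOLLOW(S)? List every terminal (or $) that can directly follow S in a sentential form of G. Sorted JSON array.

FIRST iteration:
iter 1:
  A via A→c: +{c}
  S via S→a c: +{a}
  S via S→b A: +{b}
  S: {a,b}  A: {c}
iter 2: (stable)
  S: {a,b}  A: {c}

Compute FOLLOW by fixpoint:
initialize: $ ∈ FOLLOW(S)
round 1:
  S→S b c: FOLLOW(S) ⊇ FIRST(b) = {b}; new: +{b}
  S→b A: FOLLOW(A) ⊇ FOLLOW(S) ⊇ {$,b}; new: +{$,b}
  FOLLOW(S)={$,b}  FOLLOW(A)={$,b}
round 2: done
  FOLLOW(S)={$,b}  FOLLOW(A)={$,b}

FOLLOW(S) = ["$", "b"]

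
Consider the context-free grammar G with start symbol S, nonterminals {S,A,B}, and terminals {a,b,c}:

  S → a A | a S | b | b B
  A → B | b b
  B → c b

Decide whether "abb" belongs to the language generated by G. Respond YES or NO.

Convert to CNF:
  S -> T0 B | T2 A | T2 S | b
  A -> T0 T0 | T1 T0
  B -> T1 T0
  T0 -> b
  T1 -> c
  T2 -> a

CYK fill:
  T[0,0] 'a' = {T2}  orig:{}
  T[1,1] 'b' = {S,T0}  orig:{S}
  T[2,2] 'b' = {S,T0}  orig:{S}
  T[0,1] 'ab' = {S}
  T[1,2] 'bb' = {A}
  T[0,2] 'abb' = {S}

S ∈ T[0,2] ⇒ YES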